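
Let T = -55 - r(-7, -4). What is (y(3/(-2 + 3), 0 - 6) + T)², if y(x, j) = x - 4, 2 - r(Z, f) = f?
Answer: 3844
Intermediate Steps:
r(Z, f) = 2 - f
y(x, j) = -4 + x
T = -61 (T = -55 - (2 - 1*(-4)) = -55 - (2 + 4) = -55 - 1*6 = -55 - 6 = -61)
(y(3/(-2 + 3), 0 - 6) + T)² = ((-4 + 3/(-2 + 3)) - 61)² = ((-4 + 3/1) - 61)² = ((-4 + 3*1) - 61)² = ((-4 + 3) - 61)² = (-1 - 61)² = (-62)² = 3844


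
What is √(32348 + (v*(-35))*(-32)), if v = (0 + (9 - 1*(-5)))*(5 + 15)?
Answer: 2*√86487 ≈ 588.17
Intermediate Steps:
v = 280 (v = (0 + (9 + 5))*20 = (0 + 14)*20 = 14*20 = 280)
√(32348 + (v*(-35))*(-32)) = √(32348 + (280*(-35))*(-32)) = √(32348 - 9800*(-32)) = √(32348 + 313600) = √345948 = 2*√86487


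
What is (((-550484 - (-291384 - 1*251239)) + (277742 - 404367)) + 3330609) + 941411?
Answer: 4137534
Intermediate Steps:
(((-550484 - (-291384 - 1*251239)) + (277742 - 404367)) + 3330609) + 941411 = (((-550484 - (-291384 - 251239)) - 126625) + 3330609) + 941411 = (((-550484 - 1*(-542623)) - 126625) + 3330609) + 941411 = (((-550484 + 542623) - 126625) + 3330609) + 941411 = ((-7861 - 126625) + 3330609) + 941411 = (-134486 + 3330609) + 941411 = 3196123 + 941411 = 4137534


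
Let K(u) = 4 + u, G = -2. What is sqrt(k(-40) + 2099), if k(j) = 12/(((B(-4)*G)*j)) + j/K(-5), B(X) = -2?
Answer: 19*sqrt(2370)/20 ≈ 46.249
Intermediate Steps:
k(j) = -j + 3/j (k(j) = 12/(((-2*(-2))*j)) + j/(4 - 5) = 12/((4*j)) + j/(-1) = 12*(1/(4*j)) + j*(-1) = 3/j - j = -j + 3/j)
sqrt(k(-40) + 2099) = sqrt((-1*(-40) + 3/(-40)) + 2099) = sqrt((40 + 3*(-1/40)) + 2099) = sqrt((40 - 3/40) + 2099) = sqrt(1597/40 + 2099) = sqrt(85557/40) = 19*sqrt(2370)/20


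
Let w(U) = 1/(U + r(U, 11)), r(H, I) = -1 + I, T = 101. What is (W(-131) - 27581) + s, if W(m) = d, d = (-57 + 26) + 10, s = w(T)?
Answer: -3063821/111 ≈ -27602.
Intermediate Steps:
w(U) = 1/(10 + U) (w(U) = 1/(U + (-1 + 11)) = 1/(U + 10) = 1/(10 + U))
s = 1/111 (s = 1/(10 + 101) = 1/111 ≈ 0.0090090)
d = -21 (d = -31 + 10 = -21)
W(m) = -21
(W(-131) - 27581) + s = (-21 - 27581) + 1/111 = -27602 + 1/111 = -3063821/111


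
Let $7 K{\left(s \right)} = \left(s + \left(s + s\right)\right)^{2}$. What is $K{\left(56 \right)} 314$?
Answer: $1266048$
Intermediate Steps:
$K{\left(s \right)} = \frac{9 s^{2}}{7}$ ($K{\left(s \right)} = \frac{\left(s + \left(s + s\right)\right)^{2}}{7} = \frac{\left(s + 2 s\right)^{2}}{7} = \frac{\left(3 s\right)^{2}}{7} = \frac{9 s^{2}}{7}$)
$K{\left(56 \right)} 314 = \frac{9 \cdot 56^{2}}{7} \cdot 314 = \frac{9}{7} \cdot 3136 \cdot 314 = 4032 \cdot 314 = 1266048$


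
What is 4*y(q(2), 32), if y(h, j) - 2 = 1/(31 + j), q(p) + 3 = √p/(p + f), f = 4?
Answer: 508/63 ≈ 8.0635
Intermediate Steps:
q(p) = -3 + √p/(4 + p) (q(p) = -3 + √p/(p + 4) = -3 + √p/(4 + p))
y(h, j) = 2 + 1/(31 + j)
4*y(q(2), 32) = 4*((63 + 2*32)/(31 + 32)) = 4*((63 + 64)/63) = 4*((1/63)*127) = 4*(127/63) = 508/63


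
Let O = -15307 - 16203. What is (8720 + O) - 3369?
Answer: -26159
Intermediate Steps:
O = -31510
(8720 + O) - 3369 = (8720 - 31510) - 3369 = -22790 - 3369 = -26159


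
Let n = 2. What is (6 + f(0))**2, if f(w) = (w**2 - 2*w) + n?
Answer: 64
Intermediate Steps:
f(w) = 2 + w**2 - 2*w (f(w) = (w**2 - 2*w) + 2 = 2 + w**2 - 2*w)
(6 + f(0))**2 = (6 + (2 + 0**2 - 2*0))**2 = (6 + (2 + 0 + 0))**2 = (6 + 2)**2 = 8**2 = 64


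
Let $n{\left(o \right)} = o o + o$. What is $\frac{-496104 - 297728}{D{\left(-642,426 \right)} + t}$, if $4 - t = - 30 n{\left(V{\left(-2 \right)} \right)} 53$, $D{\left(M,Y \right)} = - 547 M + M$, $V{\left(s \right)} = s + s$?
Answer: $- \frac{7633}{3554} \approx -2.1477$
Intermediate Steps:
$V{\left(s \right)} = 2 s$
$n{\left(o \right)} = o + o^{2}$ ($n{\left(o \right)} = o^{2} + o = o + o^{2}$)
$D{\left(M,Y \right)} = - 546 M$
$t = 19084$ ($t = 4 - - 30 \cdot 2 \left(-2\right) \left(1 + 2 \left(-2\right)\right) 53 = 4 - - 30 \left(- 4 \left(1 - 4\right)\right) 53 = 4 - - 30 \left(\left(-4\right) \left(-3\right)\right) 53 = 4 - \left(-30\right) 12 \cdot 53 = 4 - \left(-360\right) 53 = 4 - -19080 = 4 + 19080 = 19084$)
$\frac{-496104 - 297728}{D{\left(-642,426 \right)} + t} = \frac{-496104 - 297728}{\left(-546\right) \left(-642\right) + 19084} = - \frac{793832}{350532 + 19084} = - \frac{793832}{369616} = \left(-793832\right) \frac{1}{369616} = - \frac{7633}{3554}$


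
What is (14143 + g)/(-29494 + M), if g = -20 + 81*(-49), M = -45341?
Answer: -10154/74835 ≈ -0.13569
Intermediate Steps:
g = -3989 (g = -20 - 3969 = -3989)
(14143 + g)/(-29494 + M) = (14143 - 3989)/(-29494 - 45341) = 10154/(-74835) = 10154*(-1/74835) = -10154/74835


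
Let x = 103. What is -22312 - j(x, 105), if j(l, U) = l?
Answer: -22415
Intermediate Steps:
-22312 - j(x, 105) = -22312 - 1*103 = -22312 - 103 = -22415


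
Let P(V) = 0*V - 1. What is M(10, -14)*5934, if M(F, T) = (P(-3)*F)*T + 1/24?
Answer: 3324029/4 ≈ 8.3101e+5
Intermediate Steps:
P(V) = -1 (P(V) = 0 - 1 = -1)
M(F, T) = 1/24 - F*T (M(F, T) = (-F)*T + 1/24 = -F*T + 1/24 = 1/24 - F*T)
M(10, -14)*5934 = (1/24 - 1*10*(-14))*5934 = (1/24 + 140)*5934 = (3361/24)*5934 = 3324029/4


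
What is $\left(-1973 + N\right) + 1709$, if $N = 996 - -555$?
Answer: $1287$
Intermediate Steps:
$N = 1551$ ($N = 996 + 555 = 1551$)
$\left(-1973 + N\right) + 1709 = \left(-1973 + 1551\right) + 1709 = -422 + 1709 = 1287$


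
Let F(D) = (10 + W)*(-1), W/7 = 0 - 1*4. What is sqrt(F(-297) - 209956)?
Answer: I*sqrt(209938) ≈ 458.19*I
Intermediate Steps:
W = -28 (W = 7*(0 - 1*4) = 7*(0 - 4) = 7*(-4) = -28)
F(D) = 18 (F(D) = (10 - 28)*(-1) = -18*(-1) = 18)
sqrt(F(-297) - 209956) = sqrt(18 - 209956) = sqrt(-209938) = I*sqrt(209938)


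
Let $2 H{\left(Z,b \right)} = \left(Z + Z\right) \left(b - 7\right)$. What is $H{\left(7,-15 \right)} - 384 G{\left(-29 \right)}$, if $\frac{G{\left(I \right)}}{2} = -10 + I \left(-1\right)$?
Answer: $-14746$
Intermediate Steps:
$H{\left(Z,b \right)} = Z \left(-7 + b\right)$ ($H{\left(Z,b \right)} = \frac{\left(Z + Z\right) \left(b - 7\right)}{2} = \frac{2 Z \left(-7 + b\right)}{2} = Z \left(-7 + b\right)$)
$G{\left(I \right)} = -20 - 2 I$ ($G{\left(I \right)} = 2 \left(-10 + I \left(-1\right)\right) = 2 \left(-10 - I\right) = -20 - 2 I$)
$H{\left(7,-15 \right)} - 384 G{\left(-29 \right)} = 7 \left(-7 - 15\right) - 384 \left(-20 - -58\right) = 7 \left(-22\right) - 384 \left(-20 + 58\right) = -154 - 14592 = -14746$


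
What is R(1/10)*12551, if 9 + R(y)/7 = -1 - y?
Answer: -8873557/10 ≈ -8.8736e+5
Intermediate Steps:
R(y) = -70 - 7*y (R(y) = -63 + 7*(-1 - y) = -63 + (-7 - 7*y) = -70 - 7*y)
R(1/10)*12551 = (-70 - 7/10)*12551 = -707/10*12551 = -8873557/10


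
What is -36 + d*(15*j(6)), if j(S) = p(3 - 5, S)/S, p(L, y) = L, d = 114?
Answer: -606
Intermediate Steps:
j(S) = -2/S (j(S) = (3 - 5)/S = -2/S)
-36 + d*(15*j(6)) = -36 + 114*(15*(-2/6)) = -36 + 114*(15*(-2*1/6)) = -36 + 114*(15*(-1/3)) = -36 + 114*(-5) = -36 - 570 = -606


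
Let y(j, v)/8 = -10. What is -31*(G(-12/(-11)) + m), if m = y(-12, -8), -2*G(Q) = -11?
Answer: 4619/2 ≈ 2309.5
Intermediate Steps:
G(Q) = 11/2 (G(Q) = -1/2*(-11) = 11/2)
y(j, v) = -80 (y(j, v) = 8*(-10) = -80)
m = -80
-31*(G(-12/(-11)) + m) = -31*(11/2 - 80) = -31*(-149/2) = 4619/2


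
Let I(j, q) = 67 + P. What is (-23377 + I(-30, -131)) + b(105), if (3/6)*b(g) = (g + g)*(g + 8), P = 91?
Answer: 24241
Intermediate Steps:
I(j, q) = 158 (I(j, q) = 67 + 91 = 158)
b(g) = 4*g*(8 + g) (b(g) = 2*((g + g)*(g + 8)) = 2*((2*g)*(8 + g)) = 2*(2*g*(8 + g)) = 4*g*(8 + g))
(-23377 + I(-30, -131)) + b(105) = (-23377 + 158) + 4*105*(8 + 105) = -23219 + 4*105*113 = -23219 + 47460 = 24241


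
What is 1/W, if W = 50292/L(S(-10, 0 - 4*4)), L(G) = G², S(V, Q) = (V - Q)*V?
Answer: 100/1397 ≈ 0.071582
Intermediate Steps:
S(V, Q) = V*(V - Q)
W = 1397/100 (W = 50292/((-10*(-10 - (0 - 4*4)))²) = 50292/((-10*(-10 - (0 - 16)))²) = 50292/((-10*(-10 - 1*(-16)))²) = 50292/((-10*(-10 + 16))²) = 50292/((-10*6)²) = 50292/((-60)²) = 50292/3600 = 50292*(1/3600) = 1397/100 ≈ 13.970)
1/W = 1/(1397/100) = 100/1397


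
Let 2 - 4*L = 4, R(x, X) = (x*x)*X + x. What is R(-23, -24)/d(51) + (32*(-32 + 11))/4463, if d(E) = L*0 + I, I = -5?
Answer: 56761537/22315 ≈ 2543.6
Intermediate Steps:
R(x, X) = x + X*x² (R(x, X) = x²*X + x = X*x² + x = x + X*x²)
L = -½ (L = ½ - ¼*4 = ½ - 1 = -½ ≈ -0.50000)
d(E) = -5 (d(E) = -½*0 - 5 = 0 - 5 = -5)
R(-23, -24)/d(51) + (32*(-32 + 11))/4463 = -23*(1 - 24*(-23))/(-5) + (32*(-32 + 11))/4463 = -23*(1 + 552)*(-⅕) + (32*(-21))*(1/4463) = -23*553*(-⅕) - 672*1/4463 = -12719*(-⅕) - 672/4463 = 12719/5 - 672/4463 = 56761537/22315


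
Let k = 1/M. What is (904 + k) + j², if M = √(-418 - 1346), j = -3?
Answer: 913 - I/42 ≈ 913.0 - 0.02381*I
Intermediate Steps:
M = 42*I (M = √(-1764) = 42*I ≈ 42.0*I)
k = -I/42 (k = 1/(42*I) = -I/42 ≈ -0.02381*I)
(904 + k) + j² = (904 - I/42) + (-3)² = (904 - I/42) + 9 = 913 - I/42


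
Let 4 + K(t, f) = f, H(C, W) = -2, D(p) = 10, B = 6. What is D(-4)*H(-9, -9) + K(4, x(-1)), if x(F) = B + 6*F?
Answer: -24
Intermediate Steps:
x(F) = 6 + 6*F
K(t, f) = -4 + f
D(-4)*H(-9, -9) + K(4, x(-1)) = 10*(-2) + (-4 + (6 + 6*(-1))) = -20 + (-4 + (6 - 6)) = -20 + (-4 + 0) = -20 - 4 = -24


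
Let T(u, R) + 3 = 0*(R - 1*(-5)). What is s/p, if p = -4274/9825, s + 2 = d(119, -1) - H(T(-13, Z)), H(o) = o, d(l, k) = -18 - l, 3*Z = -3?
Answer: 668100/2137 ≈ 312.63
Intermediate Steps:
Z = -1 (Z = (⅓)*(-3) = -1)
T(u, R) = -3 (T(u, R) = -3 + 0*(R - 1*(-5)) = -3 + 0*(R + 5) = -3 + 0*(5 + R) = -3 + 0 = -3)
s = -136 (s = -2 + ((-18 - 1*119) - 1*(-3)) = -2 + ((-18 - 119) + 3) = -2 + (-137 + 3) = -2 - 134 = -136)
p = -4274/9825 (p = -4274*1/9825 = -4274/9825 ≈ -0.43501)
s/p = -136/(-4274/9825) = -136*(-9825/4274) = 668100/2137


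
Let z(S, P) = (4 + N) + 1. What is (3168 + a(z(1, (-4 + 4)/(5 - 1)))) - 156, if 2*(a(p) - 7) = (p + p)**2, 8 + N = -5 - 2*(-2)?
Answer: 3051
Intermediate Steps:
N = -9 (N = -8 + (-5 - 2*(-2)) = -8 + (-5 + 4) = -8 - 1 = -9)
z(S, P) = -4 (z(S, P) = (4 - 9) + 1 = -5 + 1 = -4)
a(p) = 7 + 2*p**2 (a(p) = 7 + (p + p)**2/2 = 7 + (2*p)**2/2 = 7 + (4*p**2)/2 = 7 + 2*p**2)
(3168 + a(z(1, (-4 + 4)/(5 - 1)))) - 156 = (3168 + (7 + 2*(-4)**2)) - 156 = (3168 + (7 + 2*16)) - 156 = (3168 + (7 + 32)) - 156 = (3168 + 39) - 156 = 3207 - 156 = 3051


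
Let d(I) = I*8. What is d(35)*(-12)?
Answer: -3360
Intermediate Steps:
d(I) = 8*I
d(35)*(-12) = (8*35)*(-12) = 280*(-12) = -3360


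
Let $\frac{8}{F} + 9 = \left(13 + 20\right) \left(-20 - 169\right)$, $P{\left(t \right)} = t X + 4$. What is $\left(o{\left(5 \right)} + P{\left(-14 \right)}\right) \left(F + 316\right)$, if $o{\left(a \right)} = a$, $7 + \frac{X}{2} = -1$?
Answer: $\frac{229939312}{3123} \approx 73628.0$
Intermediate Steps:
$X = -16$ ($X = -14 + 2 \left(-1\right) = -14 - 2 = -16$)
$P{\left(t \right)} = 4 - 16 t$ ($P{\left(t \right)} = t \left(-16\right) + 4 = - 16 t + 4 = 4 - 16 t$)
$F = - \frac{4}{3123}$ ($F = \frac{8}{-9 + \left(13 + 20\right) \left(-20 - 169\right)} = \frac{8}{-9 + 33 \left(-189\right)} = \frac{8}{-9 - 6237} = \frac{8}{-6246} = 8 \left(- \frac{1}{6246}\right) = - \frac{4}{3123} \approx -0.0012808$)
$\left(o{\left(5 \right)} + P{\left(-14 \right)}\right) \left(F + 316\right) = \left(5 + \left(4 - -224\right)\right) \left(- \frac{4}{3123} + 316\right) = \left(5 + \left(4 + 224\right)\right) \frac{986864}{3123} = \left(5 + 228\right) \frac{986864}{3123} = 233 \cdot \frac{986864}{3123} = \frac{229939312}{3123}$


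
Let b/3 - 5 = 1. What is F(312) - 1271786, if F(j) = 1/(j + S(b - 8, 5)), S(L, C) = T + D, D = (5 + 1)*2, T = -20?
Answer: -386622943/304 ≈ -1.2718e+6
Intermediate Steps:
b = 18 (b = 15 + 3*1 = 15 + 3 = 18)
D = 12 (D = 6*2 = 12)
S(L, C) = -8 (S(L, C) = -20 + 12 = -8)
F(j) = 1/(-8 + j) (F(j) = 1/(j - 8) = 1/(-8 + j))
F(312) - 1271786 = 1/(-8 + 312) - 1271786 = 1/304 - 1271786 = -386622943/304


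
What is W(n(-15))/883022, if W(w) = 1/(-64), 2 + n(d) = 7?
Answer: -1/56513408 ≈ -1.7695e-8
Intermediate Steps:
n(d) = 5 (n(d) = -2 + 7 = 5)
W(w) = -1/64
W(n(-15))/883022 = -1/64/883022 = -1/64*1/883022 = -1/56513408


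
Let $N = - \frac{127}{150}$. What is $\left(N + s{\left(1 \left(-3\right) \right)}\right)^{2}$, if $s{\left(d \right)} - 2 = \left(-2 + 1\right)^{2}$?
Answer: $\frac{104329}{22500} \approx 4.6368$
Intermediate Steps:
$s{\left(d \right)} = 3$ ($s{\left(d \right)} = 2 + \left(-2 + 1\right)^{2} = 2 + \left(-1\right)^{2} = 2 + 1 = 3$)
$N = - \frac{127}{150}$ ($N = \left(-127\right) \frac{1}{150} = - \frac{127}{150} \approx -0.84667$)
$\left(N + s{\left(1 \left(-3\right) \right)}\right)^{2} = \left(- \frac{127}{150} + 3\right)^{2} = \left(\frac{323}{150}\right)^{2} = \frac{104329}{22500}$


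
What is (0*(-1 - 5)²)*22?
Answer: 0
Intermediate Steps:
(0*(-1 - 5)²)*22 = (0*(-6)²)*22 = (0*36)*22 = 0*22 = 0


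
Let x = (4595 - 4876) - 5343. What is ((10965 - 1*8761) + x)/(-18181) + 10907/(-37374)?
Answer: -70481087/679496694 ≈ -0.10373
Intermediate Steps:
x = -5624 (x = -281 - 5343 = -5624)
((10965 - 1*8761) + x)/(-18181) + 10907/(-37374) = ((10965 - 1*8761) - 5624)/(-18181) + 10907/(-37374) = ((10965 - 8761) - 5624)*(-1/18181) + 10907*(-1/37374) = (2204 - 5624)*(-1/18181) - 10907/37374 = -3420*(-1/18181) - 10907/37374 = 3420/18181 - 10907/37374 = -70481087/679496694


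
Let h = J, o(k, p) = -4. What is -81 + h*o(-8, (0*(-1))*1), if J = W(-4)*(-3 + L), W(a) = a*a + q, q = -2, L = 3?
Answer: -81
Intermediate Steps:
W(a) = -2 + a**2 (W(a) = a*a - 2 = a**2 - 2 = -2 + a**2)
J = 0 (J = (-2 + (-4)**2)*(-3 + 3) = (-2 + 16)*0 = 14*0 = 0)
h = 0
-81 + h*o(-8, (0*(-1))*1) = -81 + 0*(-4) = -81 + 0 = -81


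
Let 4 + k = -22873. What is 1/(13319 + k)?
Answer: -1/9558 ≈ -0.00010462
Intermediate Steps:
k = -22877 (k = -4 - 22873 = -22877)
1/(13319 + k) = 1/(13319 - 22877) = 1/(-9558) = -1/9558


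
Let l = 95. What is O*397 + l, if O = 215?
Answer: 85450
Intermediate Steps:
O*397 + l = 215*397 + 95 = 85355 + 95 = 85450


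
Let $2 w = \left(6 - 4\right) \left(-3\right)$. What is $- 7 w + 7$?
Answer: $28$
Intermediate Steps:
$w = -3$ ($w = \frac{\left(6 - 4\right) \left(-3\right)}{2} = \frac{2 \left(-3\right)}{2} = \frac{1}{2} \left(-6\right) = -3$)
$- 7 w + 7 = \left(-7\right) \left(-3\right) + 7 = 21 + 7 = 28$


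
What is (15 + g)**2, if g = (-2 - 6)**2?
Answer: 6241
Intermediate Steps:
g = 64 (g = (-8)**2 = 64)
(15 + g)**2 = (15 + 64)**2 = 79**2 = 6241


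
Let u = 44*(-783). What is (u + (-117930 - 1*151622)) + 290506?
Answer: -13498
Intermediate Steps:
u = -34452
(u + (-117930 - 1*151622)) + 290506 = (-34452 + (-117930 - 1*151622)) + 290506 = (-34452 + (-117930 - 151622)) + 290506 = (-34452 - 269552) + 290506 = -304004 + 290506 = -13498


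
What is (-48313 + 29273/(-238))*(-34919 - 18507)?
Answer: 307941239871/119 ≈ 2.5877e+9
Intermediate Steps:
(-48313 + 29273/(-238))*(-34919 - 18507) = (-48313 + 29273*(-1/238))*(-53426) = (-48313 - 29273/238)*(-53426) = -11527767/238*(-53426) = 307941239871/119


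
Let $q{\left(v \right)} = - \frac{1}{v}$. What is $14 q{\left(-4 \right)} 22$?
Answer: $77$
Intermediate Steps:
$14 q{\left(-4 \right)} 22 = 14 \left(- \frac{1}{-4}\right) 22 = 14 \left(\left(-1\right) \left(- \frac{1}{4}\right)\right) 22 = 14 \cdot \frac{1}{4} \cdot 22 = \frac{7}{2} \cdot 22 = 77$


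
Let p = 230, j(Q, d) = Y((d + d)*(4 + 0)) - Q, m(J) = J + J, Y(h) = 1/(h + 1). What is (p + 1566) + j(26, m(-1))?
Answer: 26549/15 ≈ 1769.9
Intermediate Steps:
Y(h) = 1/(1 + h)
m(J) = 2*J
j(Q, d) = 1/(1 + 8*d) - Q (j(Q, d) = 1/(1 + (d + d)*(4 + 0)) - Q = 1/(1 + (2*d)*4) - Q = 1/(1 + 8*d) - Q)
(p + 1566) + j(26, m(-1)) = (230 + 1566) + (1/(1 + 8*(2*(-1))) - 1*26) = 1796 + (1/(1 + 8*(-2)) - 26) = 1796 + (1/(1 - 16) - 26) = 1796 + (1/(-15) - 26) = 1796 + (-1/15 - 26) = 1796 - 391/15 = 26549/15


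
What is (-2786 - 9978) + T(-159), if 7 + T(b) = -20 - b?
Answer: -12632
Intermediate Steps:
T(b) = -27 - b (T(b) = -7 + (-20 - b) = -27 - b)
(-2786 - 9978) + T(-159) = (-2786 - 9978) + (-27 - 1*(-159)) = -12764 + (-27 + 159) = -12764 + 132 = -12632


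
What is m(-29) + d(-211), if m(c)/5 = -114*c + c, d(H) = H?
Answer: 16174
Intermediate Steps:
m(c) = -565*c (m(c) = 5*(-114*c + c) = 5*(-113*c) = -565*c)
m(-29) + d(-211) = -565*(-29) - 211 = 16385 - 211 = 16174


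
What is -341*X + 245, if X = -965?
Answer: 329310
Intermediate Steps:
-341*X + 245 = -341*(-965) + 245 = 329065 + 245 = 329310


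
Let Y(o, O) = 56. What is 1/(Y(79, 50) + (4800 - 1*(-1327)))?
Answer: 1/6183 ≈ 0.00016173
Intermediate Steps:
1/(Y(79, 50) + (4800 - 1*(-1327))) = 1/(56 + (4800 - 1*(-1327))) = 1/(56 + (4800 + 1327)) = 1/(56 + 6127) = 1/6183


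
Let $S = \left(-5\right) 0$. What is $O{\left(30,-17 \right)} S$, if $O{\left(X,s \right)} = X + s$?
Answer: $0$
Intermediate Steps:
$S = 0$
$O{\left(30,-17 \right)} S = \left(30 - 17\right) 0 = 13 \cdot 0 = 0$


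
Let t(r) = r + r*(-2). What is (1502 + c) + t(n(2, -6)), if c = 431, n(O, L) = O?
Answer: 1931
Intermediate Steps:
t(r) = -r (t(r) = r - 2*r = -r)
(1502 + c) + t(n(2, -6)) = (1502 + 431) - 1*2 = 1933 - 2 = 1931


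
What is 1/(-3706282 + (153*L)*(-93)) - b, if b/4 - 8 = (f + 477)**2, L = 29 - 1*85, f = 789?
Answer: -18652698167649/2909458 ≈ -6.4111e+6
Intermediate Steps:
L = -56 (L = 29 - 85 = -56)
b = 6411056 (b = 32 + 4*(789 + 477)**2 = 32 + 4*1266**2 = 32 + 4*1602756 = 32 + 6411024 = 6411056)
1/(-3706282 + (153*L)*(-93)) - b = 1/(-3706282 + (153*(-56))*(-93)) - 1*6411056 = 1/(-3706282 - 8568*(-93)) - 6411056 = 1/(-3706282 + 796824) - 6411056 = 1/(-2909458) - 6411056 = -1/2909458 - 6411056 = -18652698167649/2909458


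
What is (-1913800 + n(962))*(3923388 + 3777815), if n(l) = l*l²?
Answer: 6841466326683584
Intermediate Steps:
n(l) = l³
(-1913800 + n(962))*(3923388 + 3777815) = (-1913800 + 962³)*(3923388 + 3777815) = (-1913800 + 890277128)*7701203 = 888363328*7701203 = 6841466326683584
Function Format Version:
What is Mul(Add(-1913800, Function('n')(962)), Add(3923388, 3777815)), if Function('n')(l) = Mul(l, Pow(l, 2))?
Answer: 6841466326683584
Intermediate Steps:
Function('n')(l) = Pow(l, 3)
Mul(Add(-1913800, Function('n')(962)), Add(3923388, 3777815)) = Mul(Add(-1913800, Pow(962, 3)), Add(3923388, 3777815)) = Mul(Add(-1913800, 890277128), 7701203) = Mul(888363328, 7701203) = 6841466326683584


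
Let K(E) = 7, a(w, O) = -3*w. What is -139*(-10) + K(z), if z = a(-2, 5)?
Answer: 1397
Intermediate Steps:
z = 6 (z = -3*(-2) = 6)
-139*(-10) + K(z) = -139*(-10) + 7 = 1390 + 7 = 1397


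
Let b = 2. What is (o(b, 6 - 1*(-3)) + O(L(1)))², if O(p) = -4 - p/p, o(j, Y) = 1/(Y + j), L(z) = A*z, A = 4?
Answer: 2916/121 ≈ 24.099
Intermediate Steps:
L(z) = 4*z
O(p) = -5 (O(p) = -4 - 1*1 = -4 - 1 = -5)
(o(b, 6 - 1*(-3)) + O(L(1)))² = (1/((6 - 1*(-3)) + 2) - 5)² = (1/((6 + 3) + 2) - 5)² = (1/(9 + 2) - 5)² = (1/11 - 5)² = (-54/11)² = 2916/121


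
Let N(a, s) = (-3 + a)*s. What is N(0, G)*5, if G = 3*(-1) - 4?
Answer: 105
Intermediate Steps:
G = -7 (G = -3 - 4 = -7)
N(a, s) = s*(-3 + a)
N(0, G)*5 = -7*(-3 + 0)*5 = -7*(-3)*5 = 21*5 = 105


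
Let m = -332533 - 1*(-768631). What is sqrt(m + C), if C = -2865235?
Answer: I*sqrt(2429137) ≈ 1558.6*I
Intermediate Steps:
m = 436098 (m = -332533 + 768631 = 436098)
sqrt(m + C) = sqrt(436098 - 2865235) = sqrt(-2429137) = I*sqrt(2429137)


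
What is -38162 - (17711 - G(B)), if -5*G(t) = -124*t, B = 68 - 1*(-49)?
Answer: -264857/5 ≈ -52971.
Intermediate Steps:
B = 117 (B = 68 + 49 = 117)
G(t) = 124*t/5 (G(t) = -(-124)*t/5 = 124*t/5)
-38162 - (17711 - G(B)) = -38162 - (17711 - 124*117/5) = -38162 - (17711 - 1*14508/5) = -38162 - (17711 - 14508/5) = -38162 - 1*74047/5 = -38162 - 74047/5 = -264857/5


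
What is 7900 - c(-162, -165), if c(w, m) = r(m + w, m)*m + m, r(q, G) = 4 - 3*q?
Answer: 170590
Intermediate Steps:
c(w, m) = m + m*(4 - 3*m - 3*w) (c(w, m) = (4 - 3*(m + w))*m + m = (4 + (-3*m - 3*w))*m + m = (4 - 3*m - 3*w)*m + m = m*(4 - 3*m - 3*w) + m = m + m*(4 - 3*m - 3*w))
7900 - c(-162, -165) = 7900 - (-165)*(5 - 3*(-165) - 3*(-162)) = 7900 - (-165)*(5 + 495 + 486) = 7900 - (-165)*986 = 7900 - 1*(-162690) = 7900 + 162690 = 170590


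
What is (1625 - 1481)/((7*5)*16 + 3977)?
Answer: 144/4537 ≈ 0.031739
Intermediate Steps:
(1625 - 1481)/((7*5)*16 + 3977) = 144/(35*16 + 3977) = 144/(560 + 3977) = 144/4537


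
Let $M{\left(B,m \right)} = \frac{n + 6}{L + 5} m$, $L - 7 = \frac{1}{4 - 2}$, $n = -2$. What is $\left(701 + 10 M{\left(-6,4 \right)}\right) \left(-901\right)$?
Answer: $- \frac{3215669}{5} \approx -6.4313 \cdot 10^{5}$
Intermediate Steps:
$L = \frac{15}{2}$ ($L = 7 + \frac{1}{4 - 2} = 7 + \frac{1}{2} = \frac{15}{2} \approx 7.5$)
$M{\left(B,m \right)} = \frac{8 m}{25}$ ($M{\left(B,m \right)} = \frac{-2 + 6}{\frac{15}{2} + 5} m = \frac{4}{\frac{25}{2}} m = 4 \cdot \frac{2}{25} m = \frac{8 m}{25}$)
$\left(701 + 10 M{\left(-6,4 \right)}\right) \left(-901\right) = \left(701 + 10 \cdot \frac{8}{25} \cdot 4\right) \left(-901\right) = \left(701 + 10 \cdot \frac{32}{25}\right) \left(-901\right) = \left(701 + \frac{64}{5}\right) \left(-901\right) = \frac{3569}{5} \left(-901\right) = - \frac{3215669}{5}$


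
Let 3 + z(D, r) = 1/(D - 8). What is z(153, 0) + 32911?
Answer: 4771661/145 ≈ 32908.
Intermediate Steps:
z(D, r) = -3 + 1/(-8 + D) (z(D, r) = -3 + 1/(D - 8) = -3 + 1/(-8 + D))
z(153, 0) + 32911 = (25 - 3*153)/(-8 + 153) + 32911 = (25 - 459)/145 + 32911 = (1/145)*(-434) + 32911 = -434/145 + 32911 = 4771661/145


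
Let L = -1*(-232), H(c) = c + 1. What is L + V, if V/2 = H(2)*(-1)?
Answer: 226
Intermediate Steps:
H(c) = 1 + c
L = 232
V = -6 (V = 2*((1 + 2)*(-1)) = 2*(3*(-1)) = 2*(-3) = -6)
L + V = 232 - 6 = 226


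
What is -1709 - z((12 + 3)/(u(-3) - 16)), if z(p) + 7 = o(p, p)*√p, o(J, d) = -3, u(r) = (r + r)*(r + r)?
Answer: -1702 + 3*√3/2 ≈ -1699.4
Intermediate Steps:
u(r) = 4*r² (u(r) = (2*r)*(2*r) = 4*r²)
z(p) = -7 - 3*√p
-1709 - z((12 + 3)/(u(-3) - 16)) = -1709 - (-7 - 3*√(12 + 3)/√(4*(-3)² - 16)) = -1709 - (-7 - 3*√15/√(4*9 - 16)) = -1709 - (-7 - 3*√15/√(36 - 16)) = -1709 - (-7 - 3*√3/2) = -1709 + (7 + 3*√3/2) = -1702 + 3*√3/2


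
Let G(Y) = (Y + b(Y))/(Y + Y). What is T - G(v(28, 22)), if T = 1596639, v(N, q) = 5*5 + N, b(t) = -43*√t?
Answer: 3193277/2 + 43*√53/106 ≈ 1.5966e+6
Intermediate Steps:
v(N, q) = 25 + N
G(Y) = (Y - 43*√Y)/(2*Y) (G(Y) = (Y - 43*√Y)/(Y + Y) = (Y - 43*√Y)/((2*Y)) = (Y - 43*√Y)*(1/(2*Y)) = (Y - 43*√Y)/(2*Y))
T - G(v(28, 22)) = 1596639 - ((25 + 28) - 43*√(25 + 28))/(2*(25 + 28)) = 1596639 - (53 - 43*√53)/(2*53) = 1596639 - (½ - 43*√53/106) = 1596639 + (-½ + 43*√53/106) = 3193277/2 + 43*√53/106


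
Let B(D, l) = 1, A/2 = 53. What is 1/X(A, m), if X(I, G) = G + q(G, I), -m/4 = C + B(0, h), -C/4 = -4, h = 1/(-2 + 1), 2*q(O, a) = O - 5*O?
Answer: 1/68 ≈ 0.014706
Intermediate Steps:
q(O, a) = -2*O (q(O, a) = (O - 5*O)/2 = (-4*O)/2 = -2*O)
h = -1 (h = 1/(-1) = -1)
A = 106 (A = 2*53 = 106)
C = 16 (C = -4*(-4) = 16)
m = -68 (m = -4*(16 + 1) = -4*17 = -68)
X(I, G) = -G (X(I, G) = G - 2*G = -G)
1/X(A, m) = 1/(-1*(-68)) = 1/68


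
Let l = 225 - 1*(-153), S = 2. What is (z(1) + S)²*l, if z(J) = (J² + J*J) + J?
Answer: 9450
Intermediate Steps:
z(J) = J + 2*J² (z(J) = (J² + J²) + J = 2*J² + J = J + 2*J²)
l = 378 (l = 225 + 153 = 378)
(z(1) + S)²*l = (1*(1 + 2*1) + 2)²*378 = (1*(1 + 2) + 2)²*378 = (1*3 + 2)²*378 = (3 + 2)²*378 = 5²*378 = 25*378 = 9450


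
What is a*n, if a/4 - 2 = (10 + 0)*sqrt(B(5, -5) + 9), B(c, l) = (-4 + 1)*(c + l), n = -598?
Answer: -76544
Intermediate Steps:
B(c, l) = -3*c - 3*l (B(c, l) = -3*(c + l) = -3*c - 3*l)
a = 128 (a = 8 + 4*((10 + 0)*sqrt((-3*5 - 3*(-5)) + 9)) = 8 + 4*(10*sqrt((-15 + 15) + 9)) = 8 + 4*(10*sqrt(0 + 9)) = 8 + 4*(10*sqrt(9)) = 8 + 4*(10*3) = 8 + 4*30 = 8 + 120 = 128)
a*n = 128*(-598) = -76544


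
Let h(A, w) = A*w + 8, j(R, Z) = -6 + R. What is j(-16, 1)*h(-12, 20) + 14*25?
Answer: 5454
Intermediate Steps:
h(A, w) = 8 + A*w
j(-16, 1)*h(-12, 20) + 14*25 = (-6 - 16)*(8 - 12*20) + 14*25 = -22*(8 - 240) + 350 = -22*(-232) + 350 = 5104 + 350 = 5454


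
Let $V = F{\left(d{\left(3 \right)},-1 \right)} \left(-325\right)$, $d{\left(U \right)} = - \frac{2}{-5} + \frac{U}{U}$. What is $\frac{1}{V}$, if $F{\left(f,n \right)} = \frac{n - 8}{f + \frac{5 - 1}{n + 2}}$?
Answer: $\frac{3}{1625} \approx 0.0018462$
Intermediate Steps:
$d{\left(U \right)} = \frac{7}{5}$ ($d{\left(U \right)} = \left(-2\right) \left(- \frac{1}{5}\right) + 1 = \frac{2}{5} + 1 = \frac{7}{5}$)
$F{\left(f,n \right)} = \frac{-8 + n}{f + \frac{4}{2 + n}}$
$V = \frac{1625}{3}$ ($V = \frac{-16 + \left(-1\right)^{2} - -6}{4 + 2 \cdot \frac{7}{5} + \frac{7}{5} \left(-1\right)} \left(-325\right) = \frac{-16 + 1 + 6}{4 + \frac{14}{5} - \frac{7}{5}} \left(-325\right) = \frac{1}{\frac{27}{5}} \left(-9\right) \left(-325\right) = \frac{5}{27} \left(-9\right) \left(-325\right) = \left(- \frac{5}{3}\right) \left(-325\right) = \frac{1625}{3} \approx 541.67$)
$\frac{1}{V} = \frac{1}{\frac{1625}{3}} = \frac{3}{1625}$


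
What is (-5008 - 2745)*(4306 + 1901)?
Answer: -48122871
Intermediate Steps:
(-5008 - 2745)*(4306 + 1901) = -7753*6207 = -48122871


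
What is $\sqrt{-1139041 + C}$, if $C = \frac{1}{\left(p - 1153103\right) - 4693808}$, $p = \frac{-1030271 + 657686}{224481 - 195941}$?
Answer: $\frac{i \sqrt{1268709498952087525525369565}}{33374242505} \approx 1067.3 i$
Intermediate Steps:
$p = - \frac{74517}{5708}$ ($p = - \frac{372585}{28540} = \left(-372585\right) \frac{1}{28540} = - \frac{74517}{5708} \approx -13.055$)
$C = - \frac{5708}{33374242505}$ ($C = \frac{1}{\left(- \frac{74517}{5708} - 1153103\right) - 4693808} = \frac{1}{- \frac{6581986441}{5708} - 4693808} = \frac{1}{- \frac{33374242505}{5708}} = - \frac{5708}{33374242505} \approx -1.7103 \cdot 10^{-7}$)
$\sqrt{-1139041 + C} = \sqrt{-1139041 - \frac{5708}{33374242505}} = \sqrt{- \frac{38014630557143413}{33374242505}} = \frac{i \sqrt{1268709498952087525525369565}}{33374242505}$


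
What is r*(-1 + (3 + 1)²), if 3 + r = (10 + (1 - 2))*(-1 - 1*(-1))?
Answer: -45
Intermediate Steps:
r = -3 (r = -3 + (10 + (1 - 2))*(-1 - 1*(-1)) = -3 + (10 - 1)*(-1 + 1) = -3 + 9*0 = -3 + 0 = -3)
r*(-1 + (3 + 1)²) = -3*(-1 + (3 + 1)²) = -3*(-1 + 4²) = -3*(-1 + 16) = -3*15 = -45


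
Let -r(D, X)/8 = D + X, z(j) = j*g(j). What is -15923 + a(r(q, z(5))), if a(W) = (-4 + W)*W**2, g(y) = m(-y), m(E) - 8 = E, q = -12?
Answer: -32051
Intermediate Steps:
m(E) = 8 + E
g(y) = 8 - y
z(j) = j*(8 - j)
r(D, X) = -8*D - 8*X (r(D, X) = -8*(D + X) = -8*D - 8*X)
a(W) = W**2*(-4 + W)
-15923 + a(r(q, z(5))) = -15923 + (-8*(-12) - 40*(8 - 1*5))**2*(-4 + (-8*(-12) - 40*(8 - 1*5))) = -15923 + (96 - 40*(8 - 5))**2*(-4 + (96 - 40*(8 - 5))) = -15923 + (96 - 40*3)**2*(-4 + (96 - 40*3)) = -15923 + (96 - 8*15)**2*(-4 + (96 - 8*15)) = -15923 + (96 - 120)**2*(-4 + (96 - 120)) = -15923 + (-24)**2*(-4 - 24) = -15923 + 576*(-28) = -15923 - 16128 = -32051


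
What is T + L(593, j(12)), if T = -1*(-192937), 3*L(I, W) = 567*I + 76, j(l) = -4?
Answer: 915118/3 ≈ 3.0504e+5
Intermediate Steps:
L(I, W) = 76/3 + 189*I (L(I, W) = (567*I + 76)/3 = (76 + 567*I)/3 = 76/3 + 189*I)
T = 192937
T + L(593, j(12)) = 192937 + (76/3 + 189*593) = 192937 + (76/3 + 112077) = 192937 + 336307/3 = 915118/3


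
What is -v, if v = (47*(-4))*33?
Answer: 6204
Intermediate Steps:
v = -6204 (v = -188*33 = -6204)
-v = -1*(-6204) = 6204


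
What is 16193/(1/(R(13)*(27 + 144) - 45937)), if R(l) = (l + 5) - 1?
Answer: -696784790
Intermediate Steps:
R(l) = 4 + l (R(l) = (5 + l) - 1 = 4 + l)
16193/(1/(R(13)*(27 + 144) - 45937)) = 16193/(1/((4 + 13)*(27 + 144) - 45937)) = 16193/(1/(17*171 - 45937)) = 16193/(1/(2907 - 45937)) = 16193/(1/(-43030)) = 16193/(-1/43030) = 16193*(-43030) = -696784790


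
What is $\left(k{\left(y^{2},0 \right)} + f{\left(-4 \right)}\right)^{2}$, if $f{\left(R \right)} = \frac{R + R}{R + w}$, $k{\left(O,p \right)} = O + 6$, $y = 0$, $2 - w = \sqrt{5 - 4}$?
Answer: $\frac{676}{9} \approx 75.111$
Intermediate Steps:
$w = 1$ ($w = 2 - \sqrt{5 - 4} = 2 - \sqrt{1} = 2 - 1 = 1$)
$k{\left(O,p \right)} = 6 + O$
$f{\left(R \right)} = \frac{2 R}{1 + R}$ ($f{\left(R \right)} = \frac{R + R}{R + 1} = \frac{2 R}{1 + R}$)
$\left(k{\left(y^{2},0 \right)} + f{\left(-4 \right)}\right)^{2} = \left(\left(6 + 0^{2}\right) + 2 \left(-4\right) \frac{1}{1 - 4}\right)^{2} = \left(\left(6 + 0\right) + 2 \left(-4\right) \frac{1}{-3}\right)^{2} = \left(6 + 2 \left(-4\right) \left(- \frac{1}{3}\right)\right)^{2} = \left(6 + \frac{8}{3}\right)^{2} = \left(\frac{26}{3}\right)^{2} = \frac{676}{9}$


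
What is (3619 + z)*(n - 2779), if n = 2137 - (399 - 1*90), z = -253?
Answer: -3201066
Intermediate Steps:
n = 1828 (n = 2137 - (399 - 90) = 2137 - 1*309 = 2137 - 309 = 1828)
(3619 + z)*(n - 2779) = (3619 - 253)*(1828 - 2779) = 3366*(-951) = -3201066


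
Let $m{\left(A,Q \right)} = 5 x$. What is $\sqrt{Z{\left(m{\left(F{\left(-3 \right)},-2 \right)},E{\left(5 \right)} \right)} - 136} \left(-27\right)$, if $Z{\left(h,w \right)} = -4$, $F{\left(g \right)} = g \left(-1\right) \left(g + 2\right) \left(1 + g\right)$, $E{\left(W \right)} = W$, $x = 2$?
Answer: $- 54 i \sqrt{35} \approx - 319.47 i$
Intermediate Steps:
$F{\left(g \right)} = - g \left(1 + g\right) \left(2 + g\right)$ ($F{\left(g \right)} = - g \left(2 + g\right) \left(1 + g\right) = - g \left(1 + g\right) \left(2 + g\right)$)
$m{\left(A,Q \right)} = 10$ ($m{\left(A,Q \right)} = 5 \cdot 2 = 10$)
$\sqrt{Z{\left(m{\left(F{\left(-3 \right)},-2 \right)},E{\left(5 \right)} \right)} - 136} \left(-27\right) = \sqrt{-4 - 136} \left(-27\right) = \sqrt{-140} \left(-27\right) = 2 i \sqrt{35} \left(-27\right) = - 54 i \sqrt{35}$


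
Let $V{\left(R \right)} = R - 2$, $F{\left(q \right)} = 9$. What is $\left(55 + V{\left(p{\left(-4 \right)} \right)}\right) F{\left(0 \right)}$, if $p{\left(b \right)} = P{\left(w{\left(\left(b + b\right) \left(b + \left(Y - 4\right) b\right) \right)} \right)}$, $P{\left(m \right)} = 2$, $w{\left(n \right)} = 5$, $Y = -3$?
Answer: $495$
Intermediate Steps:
$p{\left(b \right)} = 2$
$V{\left(R \right)} = -2 + R$ ($V{\left(R \right)} = R - 2 = -2 + R$)
$\left(55 + V{\left(p{\left(-4 \right)} \right)}\right) F{\left(0 \right)} = \left(55 + \left(-2 + 2\right)\right) 9 = \left(55 + 0\right) 9 = 55 \cdot 9 = 495$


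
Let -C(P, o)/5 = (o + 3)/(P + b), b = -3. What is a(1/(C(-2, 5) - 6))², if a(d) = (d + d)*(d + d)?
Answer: 1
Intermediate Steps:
C(P, o) = -5*(3 + o)/(-3 + P) (C(P, o) = -5*(o + 3)/(P - 3) = -5*(3 + o)/(-3 + P))
a(d) = 4*d² (a(d) = (2*d)*(2*d) = 4*d²)
a(1/(C(-2, 5) - 6))² = (4*(1/(5*(-3 - 1*5)/(-3 - 2) - 6))²)² = (4*(1/(5*(-3 - 5)/(-5) - 6))²)² = (4*(1/(5*(-⅕)*(-8) - 6))²)² = (4*(1/(8 - 6))²)² = (4*(1/2)²)² = (4*(½)²)² = (4*(¼))² = 1² = 1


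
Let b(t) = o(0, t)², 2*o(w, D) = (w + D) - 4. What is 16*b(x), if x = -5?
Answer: 324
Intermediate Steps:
o(w, D) = -2 + D/2 + w/2 (o(w, D) = ((w + D) - 4)/2 = ((D + w) - 4)/2 = (-4 + D + w)/2 = -2 + D/2 + w/2)
b(t) = (-2 + t/2)² (b(t) = (-2 + t/2 + (½)*0)² = (-2 + t/2 + 0)² = (-2 + t/2)²)
16*b(x) = 16*((-4 - 5)²/4) = 16*((¼)*(-9)²) = 16*((¼)*81) = 16*(81/4) = 324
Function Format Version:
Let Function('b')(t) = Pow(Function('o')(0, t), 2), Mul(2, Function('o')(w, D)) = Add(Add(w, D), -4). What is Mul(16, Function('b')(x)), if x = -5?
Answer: 324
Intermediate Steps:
Function('o')(w, D) = Add(-2, Mul(Rational(1, 2), D), Mul(Rational(1, 2), w)) (Function('o')(w, D) = Mul(Rational(1, 2), Add(Add(w, D), -4)) = Mul(Rational(1, 2), Add(Add(D, w), -4)) = Mul(Rational(1, 2), Add(-4, D, w)) = Add(-2, Mul(Rational(1, 2), D), Mul(Rational(1, 2), w)))
Function('b')(t) = Pow(Add(-2, Mul(Rational(1, 2), t)), 2) (Function('b')(t) = Pow(Add(-2, Mul(Rational(1, 2), t), Mul(Rational(1, 2), 0)), 2) = Pow(Add(-2, Mul(Rational(1, 2), t), 0), 2) = Pow(Add(-2, Mul(Rational(1, 2), t)), 2))
Mul(16, Function('b')(x)) = Mul(16, Mul(Rational(1, 4), Pow(Add(-4, -5), 2))) = Mul(16, Mul(Rational(1, 4), Pow(-9, 2))) = Mul(16, Mul(Rational(1, 4), 81)) = Mul(16, Rational(81, 4)) = 324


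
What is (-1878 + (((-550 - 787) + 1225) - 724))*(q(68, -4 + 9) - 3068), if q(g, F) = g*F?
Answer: 7403792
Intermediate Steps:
q(g, F) = F*g
(-1878 + (((-550 - 787) + 1225) - 724))*(q(68, -4 + 9) - 3068) = (-1878 + (((-550 - 787) + 1225) - 724))*((-4 + 9)*68 - 3068) = (-1878 + ((-1337 + 1225) - 724))*(5*68 - 3068) = (-1878 + (-112 - 724))*(340 - 3068) = (-1878 - 836)*(-2728) = -2714*(-2728) = 7403792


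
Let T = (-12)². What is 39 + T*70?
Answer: 10119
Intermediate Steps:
T = 144
39 + T*70 = 39 + 144*70 = 39 + 10080 = 10119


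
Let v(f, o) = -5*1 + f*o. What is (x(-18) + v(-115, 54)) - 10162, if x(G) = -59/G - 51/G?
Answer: -147338/9 ≈ -16371.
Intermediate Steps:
x(G) = -110/G
v(f, o) = -5 + f*o
(x(-18) + v(-115, 54)) - 10162 = (-110/(-18) + (-5 - 115*54)) - 10162 = (-110*(-1/18) + (-5 - 6210)) - 10162 = (55/9 - 6215) - 10162 = -55880/9 - 10162 = -147338/9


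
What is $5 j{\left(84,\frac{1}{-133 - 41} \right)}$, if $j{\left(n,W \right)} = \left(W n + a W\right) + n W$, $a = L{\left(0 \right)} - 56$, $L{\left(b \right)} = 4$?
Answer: $- \frac{10}{3} \approx -3.3333$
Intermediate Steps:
$a = -52$ ($a = 4 - 56 = -52$)
$j{\left(n,W \right)} = - 52 W + 2 W n$ ($j{\left(n,W \right)} = \left(W n - 52 W\right) + n W = \left(- 52 W + W n\right) + W n = - 52 W + 2 W n$)
$5 j{\left(84,\frac{1}{-133 - 41} \right)} = 5 \frac{2 \left(-26 + 84\right)}{-133 - 41} = 5 \cdot 2 \frac{1}{-174} \cdot 58 = 5 \cdot 2 \left(- \frac{1}{174}\right) 58 = 5 \left(- \frac{2}{3}\right) = - \frac{10}{3}$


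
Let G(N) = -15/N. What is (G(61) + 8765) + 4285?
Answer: 796035/61 ≈ 13050.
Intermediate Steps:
(G(61) + 8765) + 4285 = (-15/61 + 8765) + 4285 = 534650/61 + 4285 = 796035/61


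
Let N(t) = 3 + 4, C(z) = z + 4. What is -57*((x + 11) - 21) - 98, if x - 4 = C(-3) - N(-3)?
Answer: 586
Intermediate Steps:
C(z) = 4 + z
N(t) = 7
x = -2 (x = 4 + ((4 - 3) - 1*7) = 4 + (1 - 7) = 4 - 6 = -2)
-57*((x + 11) - 21) - 98 = -57*((-2 + 11) - 21) - 98 = -57*(9 - 21) - 98 = -57*(-12) - 98 = 684 - 98 = 586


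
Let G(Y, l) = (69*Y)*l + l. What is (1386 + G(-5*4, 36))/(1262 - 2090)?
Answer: 2681/46 ≈ 58.283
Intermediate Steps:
G(Y, l) = l + 69*Y*l (G(Y, l) = 69*Y*l + l = l + 69*Y*l)
(1386 + G(-5*4, 36))/(1262 - 2090) = (1386 + 36*(1 + 69*(-5*4)))/(1262 - 2090) = (1386 + 36*(1 + 69*(-20)))/(-828) = (1386 + 36*(1 - 1380))*(-1/828) = (1386 + 36*(-1379))*(-1/828) = (1386 - 49644)*(-1/828) = -48258*(-1/828) = 2681/46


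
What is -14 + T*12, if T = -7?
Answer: -98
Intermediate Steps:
-14 + T*12 = -14 - 7*12 = -14 - 84 = -98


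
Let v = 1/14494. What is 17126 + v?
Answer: 248224245/14494 ≈ 17126.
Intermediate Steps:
v = 1/14494 ≈ 6.8994e-5
17126 + v = 17126 + 1/14494 = 248224245/14494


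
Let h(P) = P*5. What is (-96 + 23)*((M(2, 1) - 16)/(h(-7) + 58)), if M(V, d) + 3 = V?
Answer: 1241/23 ≈ 53.957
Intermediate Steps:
h(P) = 5*P
M(V, d) = -3 + V
(-96 + 23)*((M(2, 1) - 16)/(h(-7) + 58)) = (-96 + 23)*(((-3 + 2) - 16)/(5*(-7) + 58)) = -73*(-1 - 16)/(-35 + 58) = -(-1241)/23 = -73*(-17/23) = 1241/23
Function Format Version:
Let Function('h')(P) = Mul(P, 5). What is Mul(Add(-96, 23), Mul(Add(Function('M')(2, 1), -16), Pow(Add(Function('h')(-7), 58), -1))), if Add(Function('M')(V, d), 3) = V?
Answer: Rational(1241, 23) ≈ 53.957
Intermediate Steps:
Function('h')(P) = Mul(5, P)
Function('M')(V, d) = Add(-3, V)
Mul(Add(-96, 23), Mul(Add(Function('M')(2, 1), -16), Pow(Add(Function('h')(-7), 58), -1))) = Mul(Add(-96, 23), Mul(Add(Add(-3, 2), -16), Pow(Add(Mul(5, -7), 58), -1))) = Mul(-73, Mul(Add(-1, -16), Pow(Add(-35, 58), -1))) = Mul(-73, Mul(-17, Pow(23, -1))) = Mul(-73, Mul(-17, Rational(1, 23))) = Mul(-73, Rational(-17, 23)) = Rational(1241, 23)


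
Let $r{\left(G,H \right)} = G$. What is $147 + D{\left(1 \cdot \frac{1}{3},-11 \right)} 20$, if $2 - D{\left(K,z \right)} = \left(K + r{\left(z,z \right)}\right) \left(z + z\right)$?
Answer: $- \frac{13519}{3} \approx -4506.3$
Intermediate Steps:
$D{\left(K,z \right)} = 2 - 2 z \left(K + z\right)$ ($D{\left(K,z \right)} = 2 - \left(K + z\right) \left(z + z\right) = 2 - \left(K + z\right) 2 z = 2 - 2 z \left(K + z\right)$)
$147 + D{\left(1 \cdot \frac{1}{3},-11 \right)} 20 = 147 + \left(2 - 2 \left(-11\right)^{2} - 2 \cdot 1 \cdot \frac{1}{3} \left(-11\right)\right) 20 = 147 + \left(2 - 242 - 2 \cdot 1 \cdot \frac{1}{3} \left(-11\right)\right) 20 = 147 + \left(2 - 242 - \frac{2}{3} \left(-11\right)\right) 20 = 147 + \left(2 - 242 + \frac{22}{3}\right) 20 = 147 - \frac{13960}{3} = - \frac{13519}{3}$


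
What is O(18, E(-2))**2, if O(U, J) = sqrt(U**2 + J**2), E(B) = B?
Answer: 328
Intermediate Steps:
O(U, J) = sqrt(J**2 + U**2)
O(18, E(-2))**2 = (sqrt((-2)**2 + 18**2))**2 = (sqrt(4 + 324))**2 = (sqrt(328))**2 = (2*sqrt(82))**2 = 328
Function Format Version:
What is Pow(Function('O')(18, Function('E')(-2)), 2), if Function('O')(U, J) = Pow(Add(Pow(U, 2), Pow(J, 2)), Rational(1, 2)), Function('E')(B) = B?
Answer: 328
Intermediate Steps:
Function('O')(U, J) = Pow(Add(Pow(J, 2), Pow(U, 2)), Rational(1, 2))
Pow(Function('O')(18, Function('E')(-2)), 2) = Pow(Pow(Add(Pow(-2, 2), Pow(18, 2)), Rational(1, 2)), 2) = Pow(Pow(Add(4, 324), Rational(1, 2)), 2) = Pow(Pow(328, Rational(1, 2)), 2) = Pow(Mul(2, Pow(82, Rational(1, 2))), 2) = 328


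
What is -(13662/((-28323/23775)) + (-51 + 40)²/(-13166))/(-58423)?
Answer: -158389081829/806887881682 ≈ -0.19630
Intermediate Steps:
-(13662/((-28323/23775)) + (-51 + 40)²/(-13166))/(-58423) = -(13662/((-28323*1/23775)) + (-11)²*(-1/13166))*(-1)/58423 = -(13662/(-9441/7925) + 121*(-1/13166))*(-1)/58423 = -(13662*(-7925/9441) - 121/13166)*(-1)/58423 = -(-12030150/1049 - 121/13166)*(-1)/58423 = -(-158389081829)*(-1)/(13811134*58423) = -1*158389081829/806887881682 = -158389081829/806887881682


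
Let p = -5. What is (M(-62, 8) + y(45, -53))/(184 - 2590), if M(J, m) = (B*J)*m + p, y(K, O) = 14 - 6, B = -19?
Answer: -9427/2406 ≈ -3.9181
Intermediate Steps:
y(K, O) = 8
M(J, m) = -5 - 19*J*m (M(J, m) = (-19*J)*m - 5 = -19*J*m - 5 = -5 - 19*J*m)
(M(-62, 8) + y(45, -53))/(184 - 2590) = ((-5 - 19*(-62)*8) + 8)/(184 - 2590) = ((-5 + 9424) + 8)/(-2406) = (9419 + 8)*(-1/2406) = 9427*(-1/2406) = -9427/2406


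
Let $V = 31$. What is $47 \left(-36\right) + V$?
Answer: $-1661$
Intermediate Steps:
$47 \left(-36\right) + V = 47 \left(-36\right) + 31 = -1692 + 31 = -1661$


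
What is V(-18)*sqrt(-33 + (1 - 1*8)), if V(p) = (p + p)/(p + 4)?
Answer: 36*I*sqrt(10)/7 ≈ 16.263*I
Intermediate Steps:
V(p) = 2*p/(4 + p) (V(p) = (2*p)/(4 + p) = 2*p/(4 + p))
V(-18)*sqrt(-33 + (1 - 1*8)) = (2*(-18)/(4 - 18))*sqrt(-33 + (1 - 1*8)) = (2*(-18)/(-14))*sqrt(-33 + (1 - 8)) = (2*(-18)*(-1/14))*sqrt(-33 - 7) = 18*sqrt(-40)/7 = 18*(2*I*sqrt(10))/7 = 36*I*sqrt(10)/7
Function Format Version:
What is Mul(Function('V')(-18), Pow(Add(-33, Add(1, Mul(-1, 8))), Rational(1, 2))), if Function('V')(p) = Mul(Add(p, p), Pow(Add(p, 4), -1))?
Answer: Mul(Rational(36, 7), I, Pow(10, Rational(1, 2))) ≈ Mul(16.263, I)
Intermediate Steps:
Function('V')(p) = Mul(2, p, Pow(Add(4, p), -1)) (Function('V')(p) = Mul(Mul(2, p), Pow(Add(4, p), -1)) = Mul(2, p, Pow(Add(4, p), -1)))
Mul(Function('V')(-18), Pow(Add(-33, Add(1, Mul(-1, 8))), Rational(1, 2))) = Mul(Mul(2, -18, Pow(Add(4, -18), -1)), Pow(Add(-33, Add(1, Mul(-1, 8))), Rational(1, 2))) = Mul(Mul(2, -18, Pow(-14, -1)), Pow(Add(-33, Add(1, -8)), Rational(1, 2))) = Mul(Mul(2, -18, Rational(-1, 14)), Pow(Add(-33, -7), Rational(1, 2))) = Mul(Rational(18, 7), Pow(-40, Rational(1, 2))) = Mul(Rational(18, 7), Mul(2, I, Pow(10, Rational(1, 2)))) = Mul(Rational(36, 7), I, Pow(10, Rational(1, 2)))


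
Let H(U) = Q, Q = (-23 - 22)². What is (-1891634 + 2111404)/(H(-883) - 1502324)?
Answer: -219770/1500299 ≈ -0.14648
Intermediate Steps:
Q = 2025 (Q = (-45)² = 2025)
H(U) = 2025
(-1891634 + 2111404)/(H(-883) - 1502324) = (-1891634 + 2111404)/(2025 - 1502324) = 219770/(-1500299) = 219770*(-1/1500299) = -219770/1500299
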